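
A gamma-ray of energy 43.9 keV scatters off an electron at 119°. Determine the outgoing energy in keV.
38.9336 keV

First convert energy to wavelength:
λ = hc/E, with hc ≈ 1239.842 keV·pm (i.e. 1239.842 eV·nm)

For E = 43.9 keV = 43900 eV:
λ = 1239.842 keV·pm / 43.9 keV
λ = 28.2424 pm

Calculate the Compton shift:
Δλ = λ_C(1 - cos(119°)) = 2.4263 × 1.4848
Δλ = 3.6026 pm

Final wavelength:
λ' = 28.2424 + 3.6026 = 31.8450 pm

Final energy:
E' = hc/λ' = 1239.842 / 31.8450 = 38.9336 keV

(Intermediate values are shown rounded; full precision is carried through to the final answer.)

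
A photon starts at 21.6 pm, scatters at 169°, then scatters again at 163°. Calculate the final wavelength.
31.1546 pm

Apply Compton shift twice:

First scattering at θ₁ = 169°:
Δλ₁ = λ_C(1 - cos(169°))
Δλ₁ = 2.4263 × 1.9816
Δλ₁ = 4.8080 pm

After first scattering:
λ₁ = 21.6 + 4.8080 = 26.4080 pm

Second scattering at θ₂ = 163°:
Δλ₂ = λ_C(1 - cos(163°))
Δλ₂ = 2.4263 × 1.9563
Δλ₂ = 4.7466 pm

Final wavelength:
λ₂ = 26.4080 + 4.7466 = 31.1546 pm

Total shift: Δλ_total = 4.8080 + 4.7466 = 9.5546 pm

(Intermediate values are shown rounded; full precision is carried through to the final answer.)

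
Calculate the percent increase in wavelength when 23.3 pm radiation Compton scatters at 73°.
7.3688%

Calculate the Compton shift:
Δλ = λ_C(1 - cos(73°))
Δλ = 2.4263 × (1 - cos(73°))
Δλ = 2.4263 × 0.7076
Δλ = 1.7169 pm

Percentage change:
(Δλ/λ₀) × 100 = (1.7169/23.3) × 100
= 7.3688%

(Intermediate values are shown rounded; full precision is carried through to the final answer.)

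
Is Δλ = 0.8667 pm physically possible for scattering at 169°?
No, inconsistent

Calculate the expected shift for θ = 169°:

Δλ_expected = λ_C(1 - cos(169°))
Δλ_expected = 2.4263 × (1 - cos(169°))
Δλ_expected = 2.4263 × 1.9816
Δλ_expected = 4.8080 pm

Given shift: 0.8667 pm
Expected shift: 4.8080 pm
Difference: 3.9413 pm

The values do not match. The given shift corresponds to θ ≈ 50.0°, not 169°.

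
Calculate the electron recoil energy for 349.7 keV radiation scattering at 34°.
36.6286 keV

By energy conservation: K_e = E_initial - E_final

First find the scattered photon energy:
Initial wavelength: λ = hc/E = 3.5454 pm
Compton shift: Δλ = λ_C(1 - cos(34°)) = 0.4148 pm
Final wavelength: λ' = 3.5454 + 0.4148 = 3.9603 pm
Final photon energy: E' = hc/λ' = 313.0714 keV

Electron kinetic energy:
K_e = E - E' = 349.7000 - 313.0714 = 36.6286 keV

(Intermediate values are shown rounded; full precision is carried through to the final answer.)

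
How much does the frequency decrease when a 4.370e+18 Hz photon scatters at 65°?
8.745e+16 Hz (decrease)

Convert frequency to wavelength (c = 299792458 m/s):
λ₀ = c/f₀ = 299792458/4.370e+18 = 6.8602393e-11 m = 68.6024 pm

Calculate Compton shift:
Δλ = λ_C(1 - cos(65°)) = 1.4009 pm

Final wavelength:
λ' = λ₀ + Δλ = 68.6024 + 1.4009 = 70.0033 pm

Final frequency:
f' = c/λ' = 299792458/7.0003300e-11 = 4.2825475e+18 Hz

Frequency shift (decrease):
Δf = f₀ - f' = 4.370e+18 - 4.2825475e+18 = 8.745e+16 Hz

(Intermediate values are shown rounded; full precision is carried through to the final answer.)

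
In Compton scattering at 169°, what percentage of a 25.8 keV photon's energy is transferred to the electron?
0.0910 (or 9.10%)

Calculate initial and final photon energies:

Initial: E₀ = 25.8 keV → λ₀ = 48.0559 pm
Compton shift: Δλ = 4.8080 pm
Final wavelength: λ' = 52.8639 pm
Final energy: E' = 23.4535 keV

Fractional energy loss:
(E₀ - E')/E₀ = (25.8000 - 23.4535)/25.8000
= 2.3465/25.8000
= 0.0910
= 9.10%

(Intermediate values are shown rounded; full precision is carried through to the final answer.)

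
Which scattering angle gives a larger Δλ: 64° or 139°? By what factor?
139° produces the larger shift by a factor of 3.124

Calculate both shifts using Δλ = λ_C(1 - cos θ):

For θ₁ = 64°:
Δλ₁ = 2.4263 × (1 - cos(64°))
Δλ₁ = 2.4263 × 0.5616
Δλ₁ = 1.3627 pm

For θ₂ = 139°:
Δλ₂ = 2.4263 × (1 - cos(139°))
Δλ₂ = 2.4263 × 1.7547
Δλ₂ = 4.2575 pm

The 139° angle produces the larger shift.
Ratio: 4.2575/1.3627 = 3.124

(Intermediate values are shown rounded; full precision is carried through to the final answer.)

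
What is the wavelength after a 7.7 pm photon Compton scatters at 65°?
9.1009 pm

Using the Compton scattering formula:
λ' = λ + Δλ = λ + λ_C(1 - cos θ)

Given:
- Initial wavelength λ = 7.7 pm
- Scattering angle θ = 65°
- Compton wavelength λ_C ≈ 2.4263 pm

Calculate the shift:
Δλ = 2.4263 × (1 - cos(65°))
Δλ = 2.4263 × 0.5774
Δλ = 1.4009 pm

Final wavelength:
λ' = 7.7 + 1.4009 = 9.1009 pm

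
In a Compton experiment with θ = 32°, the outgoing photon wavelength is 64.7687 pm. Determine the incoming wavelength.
64.4000 pm

From λ' = λ + Δλ, we have λ = λ' - Δλ

First calculate the Compton shift:
Δλ = λ_C(1 - cos θ)
Δλ = 2.4263 × (1 - cos(32°))
Δλ = 2.4263 × 0.1520
Δλ = 0.3687 pm

Initial wavelength:
λ = λ' - Δλ
λ = 64.7687 - 0.3687
λ = 64.4000 pm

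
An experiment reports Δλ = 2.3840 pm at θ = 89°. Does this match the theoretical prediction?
Yes, consistent

Calculate the expected shift for θ = 89°:

Δλ_expected = λ_C(1 - cos(89°))
Δλ_expected = 2.4263 × (1 - cos(89°))
Δλ_expected = 2.4263 × 0.9825
Δλ_expected = 2.3840 pm

Given shift: 2.3840 pm
Expected shift: 2.3840 pm
Difference: 0.0000 pm

The values match. This is consistent with Compton scattering at the stated angle.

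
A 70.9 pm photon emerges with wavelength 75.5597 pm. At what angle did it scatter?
157.00°

First find the wavelength shift:
Δλ = λ' - λ = 75.5597 - 70.9 = 4.6597 pm

Using Δλ = λ_C(1 - cos θ), with λ_C = h/(m_e·c) ≈ 2.42631024 pm:
cos θ = 1 - Δλ/λ_C
cos θ = 1 - 4.6597/2.42631024
cos θ = -0.920488

θ = arccos(-0.920488)
θ = 157.00°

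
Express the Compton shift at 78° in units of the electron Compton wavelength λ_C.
0.7921 λ_C

The Compton shift formula is:
Δλ = λ_C(1 - cos θ)

Dividing both sides by λ_C:
Δλ/λ_C = 1 - cos θ

For θ = 78°:
Δλ/λ_C = 1 - cos(78°)
Δλ/λ_C = 1 - 0.2079
Δλ/λ_C = 0.7921

This means the shift is 0.7921 × λ_C = 1.9219 pm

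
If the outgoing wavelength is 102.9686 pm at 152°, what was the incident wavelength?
98.4000 pm

From λ' = λ + Δλ, we have λ = λ' - Δλ

First calculate the Compton shift:
Δλ = λ_C(1 - cos θ)
Δλ = 2.4263 × (1 - cos(152°))
Δλ = 2.4263 × 1.8829
Δλ = 4.5686 pm

Initial wavelength:
λ = λ' - Δλ
λ = 102.9686 - 4.5686
λ = 98.4000 pm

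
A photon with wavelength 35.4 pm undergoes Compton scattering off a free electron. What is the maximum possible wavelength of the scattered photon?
40.2526 pm (at θ = 180°)

The Compton shift is Δλ = λ_C(1 − cos θ).

Since cos θ ranges from −1 to 1, the factor (1 − cos θ) ranges from 0 to 2; the maximum shift occurs at θ = 180° (backscattering):
Δλ_max = 2λ_C = 2 × 2.4263 pm = 4.8526 pm

Maximum scattered wavelength:
λ'_max = λ₀ + Δλ_max = 35.4 + 4.8526 = 40.2526 pm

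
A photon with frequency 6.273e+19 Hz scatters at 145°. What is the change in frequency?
3.012e+19 Hz (decrease)

Convert frequency to wavelength (c = 299792458 m/s):
λ₀ = c/f₀ = 299792458/6.273e+19 = 4.7790923e-12 m = 4.7791 pm

Calculate Compton shift:
Δλ = λ_C(1 - cos(145°)) = 4.4138 pm

Final wavelength:
λ' = λ₀ + Δλ = 4.7791 + 4.4138 = 9.1929 pm

Final frequency:
f' = c/λ' = 299792458/9.1929195e-12 = 3.2611235e+19 Hz

Frequency shift (decrease):
Δf = f₀ - f' = 6.273e+19 - 3.2611235e+19 = 3.012e+19 Hz

(Intermediate values are shown rounded; full precision is carried through to the final answer.)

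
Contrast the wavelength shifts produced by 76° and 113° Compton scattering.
113° produces the larger shift by a factor of 1.835

Calculate both shifts using Δλ = λ_C(1 - cos θ):

For θ₁ = 76°:
Δλ₁ = 2.4263 × (1 - cos(76°))
Δλ₁ = 2.4263 × 0.7581
Δλ₁ = 1.8393 pm

For θ₂ = 113°:
Δλ₂ = 2.4263 × (1 - cos(113°))
Δλ₂ = 2.4263 × 1.3907
Δλ₂ = 3.3743 pm

The 113° angle produces the larger shift.
Ratio: 3.3743/1.8393 = 1.835

(Intermediate values are shown rounded; full precision is carried through to the final answer.)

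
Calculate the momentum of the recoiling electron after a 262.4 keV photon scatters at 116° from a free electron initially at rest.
1.8997e-22 kg·m/s

The electron is initially at rest, so by conservation of momentum:
p⃗_e = p⃗₀ − p⃗'  (incident photon momentum minus scattered photon momentum)

Photon momentum magnitudes (p = h/λ = E/c):
λ₀ = hc/E₀ = 4.7250 pm → p₀ = h/λ₀ = 1.4023e-22 kg·m/s
Δλ = λ_C(1 − cos 116°) = 3.4899 pm
λ' = 8.2149 pm → p' = h/λ' = 8.0659e-23 kg·m/s

The scattered photon makes angle θ = 116° with the incident direction, so by the law of cosines:
|p⃗_e|² = p₀² + p'² − 2p₀p'cos θ
|p⃗_e|² = (1.4023e-22)² + (8.0659e-23)² − 2·1.4023e-22·8.0659e-23·cos(116°)
|p⃗_e| = 1.8997e-22 kg·m/s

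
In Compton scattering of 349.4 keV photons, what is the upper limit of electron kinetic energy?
201.8193 keV

Maximum energy transfer occurs at θ = 180° (backscattering).

Initial photon: E₀ = 349.4 keV → λ₀ = 3.5485 pm

Maximum Compton shift (at 180°):
Δλ_max = 2λ_C = 2 × 2.4263 = 4.8526 pm

Final wavelength:
λ' = 3.5485 + 4.8526 = 8.4011 pm

Minimum photon energy (maximum energy to electron):
E'_min = hc/λ' = 147.5807 keV

Maximum electron kinetic energy:
K_max = E₀ - E'_min = 349.4000 - 147.5807 = 201.8193 keV

(Intermediate values are shown rounded; full precision is carried through to the final answer.)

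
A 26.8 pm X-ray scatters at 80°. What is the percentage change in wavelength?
7.4813%

Calculate the Compton shift:
Δλ = λ_C(1 - cos(80°))
Δλ = 2.4263 × (1 - cos(80°))
Δλ = 2.4263 × 0.8264
Δλ = 2.0050 pm

Percentage change:
(Δλ/λ₀) × 100 = (2.0050/26.8) × 100
= 7.4813%

(Intermediate values are shown rounded; full precision is carried through to the final answer.)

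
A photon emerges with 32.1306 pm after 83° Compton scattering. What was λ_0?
30.0000 pm

From λ' = λ + Δλ, we have λ = λ' - Δλ

First calculate the Compton shift:
Δλ = λ_C(1 - cos θ)
Δλ = 2.4263 × (1 - cos(83°))
Δλ = 2.4263 × 0.8781
Δλ = 2.1306 pm

Initial wavelength:
λ = λ' - Δλ
λ = 32.1306 - 2.1306
λ = 30.0000 pm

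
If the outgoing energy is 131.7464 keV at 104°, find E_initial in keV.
193.8000 keV

Convert final energy to wavelength (hc ≈ 1239.842 keV·pm):
λ' = hc/E' = 1239.842 / 131.7464 = 9.4108 pm

Calculate the Compton shift:
Δλ = λ_C(1 - cos(104°))
Δλ = 2.4263 × (1 - cos(104°))
Δλ = 3.0133 pm

Initial wavelength:
λ = λ' - Δλ = 9.4108 - 3.0133 = 6.3975 pm

Initial energy:
E = hc/λ = 1239.842 / 6.3975 = 193.8000 keV

(Intermediate values are shown rounded; full precision is carried through to the final answer.)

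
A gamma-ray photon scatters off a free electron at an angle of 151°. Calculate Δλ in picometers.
4.5484 pm

Using the Compton scattering formula:
Δλ = λ_C(1 - cos θ)

where λ_C = h/(m_e·c) ≈ 2.4263 pm is the Compton wavelength of an electron.

For θ = 151°:
cos(151°) = -0.8746
1 - cos(151°) = 1.8746

Δλ = 2.4263 × 1.8746
Δλ = 4.5484 pm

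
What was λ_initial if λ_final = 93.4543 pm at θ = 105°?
90.4000 pm

From λ' = λ + Δλ, we have λ = λ' - Δλ

First calculate the Compton shift:
Δλ = λ_C(1 - cos θ)
Δλ = 2.4263 × (1 - cos(105°))
Δλ = 2.4263 × 1.2588
Δλ = 3.0543 pm

Initial wavelength:
λ = λ' - Δλ
λ = 93.4543 - 3.0543
λ = 90.4000 pm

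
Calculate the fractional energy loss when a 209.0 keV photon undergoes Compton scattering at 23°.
0.0315 (or 3.15%)

Calculate initial and final photon energies:

Initial: E₀ = 209.0 keV → λ₀ = 5.9323 pm
Compton shift: Δλ = 0.1929 pm
Final wavelength: λ' = 6.1251 pm
Final energy: E' = 202.4186 keV

Fractional energy loss:
(E₀ - E')/E₀ = (209.0000 - 202.4186)/209.0000
= 6.5814/209.0000
= 0.0315
= 3.15%

(Intermediate values are shown rounded; full precision is carried through to the final answer.)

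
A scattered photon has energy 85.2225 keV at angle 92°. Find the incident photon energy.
102.9999 keV

Convert final energy to wavelength (hc ≈ 1239.842 keV·pm):
λ' = hc/E' = 1239.842 / 85.2225 = 14.5483 pm

Calculate the Compton shift:
Δλ = λ_C(1 - cos(92°))
Δλ = 2.4263 × (1 - cos(92°))
Δλ = 2.5110 pm

Initial wavelength:
λ = λ' - Δλ = 14.5483 - 2.5110 = 12.0373 pm

Initial energy:
E = hc/λ = 1239.842 / 12.0373 = 102.9999 keV

(Intermediate values are shown rounded; full precision is carried through to the final answer.)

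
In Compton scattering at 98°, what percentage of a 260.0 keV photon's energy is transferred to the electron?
0.3669 (or 36.69%)

Calculate initial and final photon energies:

Initial: E₀ = 260.0 keV → λ₀ = 4.7686 pm
Compton shift: Δλ = 2.7640 pm
Final wavelength: λ' = 7.5326 pm
Final energy: E' = 164.5966 keV

Fractional energy loss:
(E₀ - E')/E₀ = (260.0000 - 164.5966)/260.0000
= 95.4034/260.0000
= 0.3669
= 36.69%

(Intermediate values are shown rounded; full precision is carried through to the final answer.)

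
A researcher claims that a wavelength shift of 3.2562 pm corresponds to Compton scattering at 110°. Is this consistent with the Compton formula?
Yes, consistent

Calculate the expected shift for θ = 110°:

Δλ_expected = λ_C(1 - cos(110°))
Δλ_expected = 2.4263 × (1 - cos(110°))
Δλ_expected = 2.4263 × 1.3420
Δλ_expected = 3.2562 pm

Given shift: 3.2562 pm
Expected shift: 3.2562 pm
Difference: 0.0000 pm

The values match. This is consistent with Compton scattering at the stated angle.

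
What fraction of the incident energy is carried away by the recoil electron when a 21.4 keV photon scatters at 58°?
0.0193 (or 1.93%)

Calculate initial and final photon energies:

Initial: E₀ = 21.4 keV → λ₀ = 57.9365 pm
Compton shift: Δλ = 1.1406 pm
Final wavelength: λ' = 59.0771 pm
Final energy: E' = 20.9868 keV

Fractional energy loss:
(E₀ - E')/E₀ = (21.4000 - 20.9868)/21.4000
= 0.4132/21.4000
= 0.0193
= 1.93%

(Intermediate values are shown rounded; full precision is carried through to the final answer.)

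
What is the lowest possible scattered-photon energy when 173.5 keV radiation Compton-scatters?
103.3315 keV (at θ = 180°)

The scattered photon has minimum energy when its wavelength is maximum, i.e., when the Compton shift Δλ = λ_C(1 − cos θ) is maximum. This occurs at θ = 180° (backscattering), giving Δλ_max = 2λ_C = 4.8526 pm.

Initial wavelength: λ₀ = hc/E₀ = 7.1461 pm
Maximum final wavelength: λ'_max = λ₀ + 2λ_C = 7.1461 + 4.8526 = 11.9987 pm
Minimum final energy: E'_min = hc/λ'_max = 103.3315 keV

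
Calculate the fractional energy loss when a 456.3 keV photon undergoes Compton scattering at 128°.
0.5906 (or 59.06%)

Calculate initial and final photon energies:

Initial: E₀ = 456.3 keV → λ₀ = 2.7172 pm
Compton shift: Δλ = 3.9201 pm
Final wavelength: λ' = 6.6373 pm
Final energy: E' = 186.8003 keV

Fractional energy loss:
(E₀ - E')/E₀ = (456.3000 - 186.8003)/456.3000
= 269.4997/456.3000
= 0.5906
= 59.06%

(Intermediate values are shown rounded; full precision is carried through to the final answer.)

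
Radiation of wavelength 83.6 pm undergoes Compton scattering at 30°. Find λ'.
83.9251 pm

Using the Compton formula: λ' = λ + λ_C(1 − cos θ)

For θ = 30°, cos θ = √3/2 (exact) ≈ 0.8660, so:
1 − cos 30° = 1 − (√3/2) ≈ 0.1340

Δλ = λ_C × 0.1340 = 2.4263 × 0.1340 = 0.3251 pm

λ' = 83.6 + 0.3251 = 83.9251 pm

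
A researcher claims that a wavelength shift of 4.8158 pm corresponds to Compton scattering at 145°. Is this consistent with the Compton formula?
No, inconsistent

Calculate the expected shift for θ = 145°:

Δλ_expected = λ_C(1 - cos(145°))
Δλ_expected = 2.4263 × (1 - cos(145°))
Δλ_expected = 2.4263 × 1.8192
Δλ_expected = 4.4138 pm

Given shift: 4.8158 pm
Expected shift: 4.4138 pm
Difference: 0.4019 pm

The values do not match. The given shift corresponds to θ ≈ 170.0°, not 145°.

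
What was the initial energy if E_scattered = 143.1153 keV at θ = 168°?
320.9001 keV

Convert final energy to wavelength (hc ≈ 1239.842 keV·pm):
λ' = hc/E' = 1239.842 / 143.1153 = 8.6632 pm

Calculate the Compton shift:
Δλ = λ_C(1 - cos(168°))
Δλ = 2.4263 × (1 - cos(168°))
Δλ = 4.7996 pm

Initial wavelength:
λ = λ' - Δλ = 8.6632 - 4.7996 = 3.8636 pm

Initial energy:
E = hc/λ = 1239.842 / 3.8636 = 320.9001 keV

(Intermediate values are shown rounded; full precision is carried through to the final answer.)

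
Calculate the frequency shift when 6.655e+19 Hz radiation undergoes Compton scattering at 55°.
1.243e+19 Hz (decrease)

Convert frequency to wavelength (c = 299792458 m/s):
λ₀ = c/f₀ = 299792458/6.655e+19 = 4.5047702e-12 m = 4.5048 pm

Calculate Compton shift:
Δλ = λ_C(1 - cos(55°)) = 1.0346 pm

Final wavelength:
λ' = λ₀ + Δλ = 4.5048 + 1.0346 = 5.5394 pm

Final frequency:
f' = c/λ' = 299792458/5.5394061e-12 = 5.4119964e+19 Hz

Frequency shift (decrease):
Δf = f₀ - f' = 6.655e+19 - 5.4119964e+19 = 1.243e+19 Hz

(Intermediate values are shown rounded; full precision is carried through to the final answer.)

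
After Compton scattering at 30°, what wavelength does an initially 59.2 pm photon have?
59.5251 pm

Using the Compton formula: λ' = λ + λ_C(1 − cos θ)

For θ = 30°, cos θ = √3/2 (exact) ≈ 0.8660, so:
1 − cos 30° = 1 − (√3/2) ≈ 0.1340

Δλ = λ_C × 0.1340 = 2.4263 × 0.1340 = 0.3251 pm

λ' = 59.2 + 0.3251 = 59.5251 pm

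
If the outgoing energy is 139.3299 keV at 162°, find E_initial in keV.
297.6999 keV

Convert final energy to wavelength (hc ≈ 1239.842 keV·pm):
λ' = hc/E' = 1239.842 / 139.3299 = 8.8986 pm

Calculate the Compton shift:
Δλ = λ_C(1 - cos(162°))
Δλ = 2.4263 × (1 - cos(162°))
Δλ = 4.7339 pm

Initial wavelength:
λ = λ' - Δλ = 8.8986 - 4.7339 = 4.1647 pm

Initial energy:
E = hc/λ = 1239.842 / 4.1647 = 297.6999 keV

(Intermediate values are shown rounded; full precision is carried through to the final answer.)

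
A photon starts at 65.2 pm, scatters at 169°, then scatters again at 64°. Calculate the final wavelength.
71.3707 pm

Apply Compton shift twice:

First scattering at θ₁ = 169°:
Δλ₁ = λ_C(1 - cos(169°))
Δλ₁ = 2.4263 × 1.9816
Δλ₁ = 4.8080 pm

After first scattering:
λ₁ = 65.2 + 4.8080 = 70.0080 pm

Second scattering at θ₂ = 64°:
Δλ₂ = λ_C(1 - cos(64°))
Δλ₂ = 2.4263 × 0.5616
Δλ₂ = 1.3627 pm

Final wavelength:
λ₂ = 70.0080 + 1.3627 = 71.3707 pm

Total shift: Δλ_total = 4.8080 + 1.3627 = 6.1707 pm

(Intermediate values are shown rounded; full precision is carried through to the final answer.)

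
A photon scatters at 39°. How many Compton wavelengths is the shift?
0.2229 λ_C

The Compton shift formula is:
Δλ = λ_C(1 - cos θ)

Dividing both sides by λ_C:
Δλ/λ_C = 1 - cos θ

For θ = 39°:
Δλ/λ_C = 1 - cos(39°)
Δλ/λ_C = 1 - 0.7771
Δλ/λ_C = 0.2229

This means the shift is 0.2229 × λ_C = 0.5407 pm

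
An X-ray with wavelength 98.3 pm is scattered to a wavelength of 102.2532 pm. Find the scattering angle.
129.00°

First find the wavelength shift:
Δλ = λ' - λ = 102.2532 - 98.3 = 3.9532 pm

Using Δλ = λ_C(1 - cos θ), with λ_C = h/(m_e·c) ≈ 2.42631024 pm:
cos θ = 1 - Δλ/λ_C
cos θ = 1 - 3.9532/2.42631024
cos θ = -0.629305

θ = arccos(-0.629305)
θ = 129.00°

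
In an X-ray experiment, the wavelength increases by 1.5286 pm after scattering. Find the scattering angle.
68.29°

From the Compton formula Δλ = λ_C(1 - cos θ), we can solve for θ:

cos θ = 1 - Δλ/λ_C

Given:
- Δλ = 1.5286 pm
- λ_C = h/(m_e·c) ≈ 2.42631024 pm

cos θ = 1 - 1.5286/2.42631024
cos θ = 1 - 0.630010
cos θ = 0.369990

θ = arccos(0.369990)
θ = 68.29°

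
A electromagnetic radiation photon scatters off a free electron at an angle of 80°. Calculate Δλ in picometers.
2.0050 pm

Using the Compton scattering formula:
Δλ = λ_C(1 - cos θ)

where λ_C = h/(m_e·c) ≈ 2.4263 pm is the Compton wavelength of an electron.

For θ = 80°:
cos(80°) = 0.1736
1 - cos(80°) = 0.8264

Δλ = 2.4263 × 0.8264
Δλ = 2.0050 pm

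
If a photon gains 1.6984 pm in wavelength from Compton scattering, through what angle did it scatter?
72.54°

From the Compton formula Δλ = λ_C(1 - cos θ), we can solve for θ:

cos θ = 1 - Δλ/λ_C

Given:
- Δλ = 1.6984 pm
- λ_C = h/(m_e·c) ≈ 2.42631024 pm

cos θ = 1 - 1.6984/2.42631024
cos θ = 1 - 0.699993
cos θ = 0.300007

θ = arccos(0.300007)
θ = 72.54°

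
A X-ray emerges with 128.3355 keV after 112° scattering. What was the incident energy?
196.0001 keV

Convert final energy to wavelength (hc ≈ 1239.842 keV·pm):
λ' = hc/E' = 1239.842 / 128.3355 = 9.6609 pm

Calculate the Compton shift:
Δλ = λ_C(1 - cos(112°))
Δλ = 2.4263 × (1 - cos(112°))
Δλ = 3.3352 pm

Initial wavelength:
λ = λ' - Δλ = 9.6609 - 3.3352 = 6.3257 pm

Initial energy:
E = hc/λ = 1239.842 / 6.3257 = 196.0001 keV

(Intermediate values are shown rounded; full precision is carried through to the final answer.)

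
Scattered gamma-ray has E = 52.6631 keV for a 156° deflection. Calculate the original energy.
65.6000 keV

Convert final energy to wavelength (hc ≈ 1239.842 keV·pm):
λ' = hc/E' = 1239.842 / 52.6631 = 23.5429 pm

Calculate the Compton shift:
Δλ = λ_C(1 - cos(156°))
Δλ = 2.4263 × (1 - cos(156°))
Δλ = 4.6429 pm

Initial wavelength:
λ = λ' - Δλ = 23.5429 - 4.6429 = 18.9000 pm

Initial energy:
E = hc/λ = 1239.842 / 18.9000 = 65.6000 keV

(Intermediate values are shown rounded; full precision is carried through to the final answer.)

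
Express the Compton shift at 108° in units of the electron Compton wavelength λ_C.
1.3090 λ_C

The Compton shift formula is:
Δλ = λ_C(1 - cos θ)

Dividing both sides by λ_C:
Δλ/λ_C = 1 - cos θ

For θ = 108°:
Δλ/λ_C = 1 - cos(108°)
Δλ/λ_C = 1 - -0.3090
Δλ/λ_C = 1.3090

This means the shift is 1.3090 × λ_C = 3.1761 pm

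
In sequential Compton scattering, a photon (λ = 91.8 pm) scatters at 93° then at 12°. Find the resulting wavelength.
94.4063 pm

Apply Compton shift twice:

First scattering at θ₁ = 93°:
Δλ₁ = λ_C(1 - cos(93°))
Δλ₁ = 2.4263 × 1.0523
Δλ₁ = 2.5533 pm

After first scattering:
λ₁ = 91.8 + 2.5533 = 94.3533 pm

Second scattering at θ₂ = 12°:
Δλ₂ = λ_C(1 - cos(12°))
Δλ₂ = 2.4263 × 0.0219
Δλ₂ = 0.0530 pm

Final wavelength:
λ₂ = 94.3533 + 0.0530 = 94.4063 pm

Total shift: Δλ_total = 2.5533 + 0.0530 = 2.6063 pm

(Intermediate values are shown rounded; full precision is carried through to the final answer.)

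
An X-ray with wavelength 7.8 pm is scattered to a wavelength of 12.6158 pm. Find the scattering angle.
170.01°

First find the wavelength shift:
Δλ = λ' - λ = 12.6158 - 7.8 = 4.8158 pm

Using Δλ = λ_C(1 - cos θ), with λ_C = h/(m_e·c) ≈ 2.42631024 pm:
cos θ = 1 - Δλ/λ_C
cos θ = 1 - 4.8158/2.42631024
cos θ = -0.984825

θ = arccos(-0.984825)
θ = 170.01°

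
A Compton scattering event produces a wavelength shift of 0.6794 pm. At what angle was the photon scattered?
43.95°

From the Compton formula Δλ = λ_C(1 - cos θ), we can solve for θ:

cos θ = 1 - Δλ/λ_C

Given:
- Δλ = 0.6794 pm
- λ_C = h/(m_e·c) ≈ 2.42631024 pm

cos θ = 1 - 0.6794/2.42631024
cos θ = 1 - 0.280014
cos θ = 0.719986

θ = arccos(0.719986)
θ = 43.95°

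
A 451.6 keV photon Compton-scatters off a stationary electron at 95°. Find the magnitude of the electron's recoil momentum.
2.8032e-22 kg·m/s

The electron is initially at rest, so by conservation of momentum:
p⃗_e = p⃗₀ − p⃗'  (incident photon momentum minus scattered photon momentum)

Photon momentum magnitudes (p = h/λ = E/c):
λ₀ = hc/E₀ = 2.7454 pm → p₀ = h/λ₀ = 2.4135e-22 kg·m/s
Δλ = λ_C(1 − cos 95°) = 2.6378 pm
λ' = 5.3832 pm → p' = h/λ' = 1.2309e-22 kg·m/s

The scattered photon makes angle θ = 95° with the incident direction, so by the law of cosines:
|p⃗_e|² = p₀² + p'² − 2p₀p'cos θ
|p⃗_e|² = (2.4135e-22)² + (1.2309e-22)² − 2·2.4135e-22·1.2309e-22·cos(95°)
|p⃗_e| = 2.8032e-22 kg·m/s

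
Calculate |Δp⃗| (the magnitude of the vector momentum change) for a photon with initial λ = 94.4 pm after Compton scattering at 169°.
1.3635e-23 kg·m/s

Photon momentum magnitude is p = h/λ.

Initial momentum:
p₀ = h/λ = 6.6261e-34/9.4400e-11 = 7.0191e-24 kg·m/s

After scattering:
λ' = λ + Δλ = 94.4 + 4.8080 = 99.2080 pm
p' = h/λ' = 6.6261e-34/9.9208e-11 = 6.6790e-24 kg·m/s

Momentum is a vector; the scattered photon's direction makes angle θ = 169° with the incident direction. The magnitude of the vector change Δp⃗ = p⃗₀ − p⃗' is found from the law of cosines:
|Δp⃗|² = p₀² + p'² − 2p₀p'cos θ
|Δp⃗|² = (7.0191e-24)² + (6.6790e-24)² − 2·7.0191e-24·6.6790e-24·cos(169°)
|Δp⃗| = 1.3635e-23 kg·m/s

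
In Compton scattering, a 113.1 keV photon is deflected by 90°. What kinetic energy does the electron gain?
20.4961 keV

By energy conservation: K_e = E_initial - E_final

First find the scattered photon energy:
Initial wavelength: λ = hc/E = 10.9624 pm
Compton shift: Δλ = λ_C(1 - cos(90°)) = 2.4263 pm
Final wavelength: λ' = 10.9624 + 2.4263 = 13.3887 pm
Final photon energy: E' = hc/λ' = 92.6039 keV

Electron kinetic energy:
K_e = E - E' = 113.1000 - 92.6039 = 20.4961 keV

(Intermediate values are shown rounded; full precision is carried through to the final answer.)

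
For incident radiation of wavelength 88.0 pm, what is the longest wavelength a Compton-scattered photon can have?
92.8526 pm (at θ = 180°)

The Compton shift is Δλ = λ_C(1 − cos θ).

Since cos θ ranges from −1 to 1, the factor (1 − cos θ) ranges from 0 to 2; the maximum shift occurs at θ = 180° (backscattering):
Δλ_max = 2λ_C = 2 × 2.4263 pm = 4.8526 pm

Maximum scattered wavelength:
λ'_max = λ₀ + Δλ_max = 88.0 + 4.8526 = 92.8526 pm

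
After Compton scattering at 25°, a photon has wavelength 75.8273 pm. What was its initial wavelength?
75.6000 pm

From λ' = λ + Δλ, we have λ = λ' - Δλ

First calculate the Compton shift:
Δλ = λ_C(1 - cos θ)
Δλ = 2.4263 × (1 - cos(25°))
Δλ = 2.4263 × 0.0937
Δλ = 0.2273 pm

Initial wavelength:
λ = λ' - Δλ
λ = 75.8273 - 0.2273
λ = 75.6000 pm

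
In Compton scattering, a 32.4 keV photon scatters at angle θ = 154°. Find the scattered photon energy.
28.9184 keV

First convert energy to wavelength:
λ = hc/E, with hc ≈ 1239.842 keV·pm (i.e. 1239.842 eV·nm)

For E = 32.4 keV = 32400 eV:
λ = 1239.842 keV·pm / 32.4 keV
λ = 38.2667 pm

Calculate the Compton shift:
Δλ = λ_C(1 - cos(154°)) = 2.4263 × 1.8988
Δλ = 4.6071 pm

Final wavelength:
λ' = 38.2667 + 4.6071 = 42.8738 pm

Final energy:
E' = hc/λ' = 1239.842 / 42.8738 = 28.9184 keV

(Intermediate values are shown rounded; full precision is carried through to the final answer.)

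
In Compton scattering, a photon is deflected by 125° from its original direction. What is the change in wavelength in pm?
3.8180 pm

Using the Compton scattering formula:
Δλ = λ_C(1 - cos θ)

where λ_C = h/(m_e·c) ≈ 2.4263 pm is the Compton wavelength of an electron.

For θ = 125°:
cos(125°) = -0.5736
1 - cos(125°) = 1.5736

Δλ = 2.4263 × 1.5736
Δλ = 3.8180 pm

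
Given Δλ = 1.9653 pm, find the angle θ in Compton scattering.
79.05°

From the Compton formula Δλ = λ_C(1 - cos θ), we can solve for θ:

cos θ = 1 - Δλ/λ_C

Given:
- Δλ = 1.9653 pm
- λ_C = h/(m_e·c) ≈ 2.42631024 pm

cos θ = 1 - 1.9653/2.42631024
cos θ = 1 - 0.809995
cos θ = 0.190005

θ = arccos(0.190005)
θ = 79.05°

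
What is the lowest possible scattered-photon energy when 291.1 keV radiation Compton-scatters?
136.0702 keV (at θ = 180°)

The scattered photon has minimum energy when its wavelength is maximum, i.e., when the Compton shift Δλ = λ_C(1 − cos θ) is maximum. This occurs at θ = 180° (backscattering), giving Δλ_max = 2λ_C = 4.8526 pm.

Initial wavelength: λ₀ = hc/E₀ = 4.2592 pm
Maximum final wavelength: λ'_max = λ₀ + 2λ_C = 4.2592 + 4.8526 = 9.1118 pm
Minimum final energy: E'_min = hc/λ'_max = 136.0702 keV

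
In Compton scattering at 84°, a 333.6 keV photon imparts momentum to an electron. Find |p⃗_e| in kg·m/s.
2.0063e-22 kg·m/s

The electron is initially at rest, so by conservation of momentum:
p⃗_e = p⃗₀ − p⃗'  (incident photon momentum minus scattered photon momentum)

Photon momentum magnitudes (p = h/λ = E/c):
λ₀ = hc/E₀ = 3.7166 pm → p₀ = h/λ₀ = 1.7829e-22 kg·m/s
Δλ = λ_C(1 − cos 84°) = 2.1727 pm
λ' = 5.8892 pm → p' = h/λ' = 1.1251e-22 kg·m/s

The scattered photon makes angle θ = 84° with the incident direction, so by the law of cosines:
|p⃗_e|² = p₀² + p'² − 2p₀p'cos θ
|p⃗_e|² = (1.7829e-22)² + (1.1251e-22)² − 2·1.7829e-22·1.1251e-22·cos(84°)
|p⃗_e| = 2.0063e-22 kg·m/s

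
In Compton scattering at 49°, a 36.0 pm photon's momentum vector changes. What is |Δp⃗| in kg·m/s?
1.5097e-23 kg·m/s

Photon momentum magnitude is p = h/λ.

Initial momentum:
p₀ = h/λ = 6.6261e-34/3.6000e-11 = 1.8406e-23 kg·m/s

After scattering:
λ' = λ + Δλ = 36.0 + 0.8345 = 36.8345 pm
p' = h/λ' = 6.6261e-34/3.6835e-11 = 1.7989e-23 kg·m/s

Momentum is a vector; the scattered photon's direction makes angle θ = 49° with the incident direction. The magnitude of the vector change Δp⃗ = p⃗₀ − p⃗' is found from the law of cosines:
|Δp⃗|² = p₀² + p'² − 2p₀p'cos θ
|Δp⃗|² = (1.8406e-23)² + (1.7989e-23)² − 2·1.8406e-23·1.7989e-23·cos(49°)
|Δp⃗| = 1.5097e-23 kg·m/s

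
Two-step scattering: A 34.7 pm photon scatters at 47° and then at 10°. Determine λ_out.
35.5084 pm

Apply Compton shift twice:

First scattering at θ₁ = 47°:
Δλ₁ = λ_C(1 - cos(47°))
Δλ₁ = 2.4263 × 0.3180
Δλ₁ = 0.7716 pm

After first scattering:
λ₁ = 34.7 + 0.7716 = 35.4716 pm

Second scattering at θ₂ = 10°:
Δλ₂ = λ_C(1 - cos(10°))
Δλ₂ = 2.4263 × 0.0152
Δλ₂ = 0.0369 pm

Final wavelength:
λ₂ = 35.4716 + 0.0369 = 35.5084 pm

Total shift: Δλ_total = 0.7716 + 0.0369 = 0.8084 pm

(Intermediate values are shown rounded; full precision is carried through to the final answer.)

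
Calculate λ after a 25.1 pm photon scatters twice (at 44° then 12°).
25.8340 pm

Apply Compton shift twice:

First scattering at θ₁ = 44°:
Δλ₁ = λ_C(1 - cos(44°))
Δλ₁ = 2.4263 × 0.2807
Δλ₁ = 0.6810 pm

After first scattering:
λ₁ = 25.1 + 0.6810 = 25.7810 pm

Second scattering at θ₂ = 12°:
Δλ₂ = λ_C(1 - cos(12°))
Δλ₂ = 2.4263 × 0.0219
Δλ₂ = 0.0530 pm

Final wavelength:
λ₂ = 25.7810 + 0.0530 = 25.8340 pm

Total shift: Δλ_total = 0.6810 + 0.0530 = 0.7340 pm

(Intermediate values are shown rounded; full precision is carried through to the final answer.)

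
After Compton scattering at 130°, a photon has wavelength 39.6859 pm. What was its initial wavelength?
35.7000 pm

From λ' = λ + Δλ, we have λ = λ' - Δλ

First calculate the Compton shift:
Δλ = λ_C(1 - cos θ)
Δλ = 2.4263 × (1 - cos(130°))
Δλ = 2.4263 × 1.6428
Δλ = 3.9859 pm

Initial wavelength:
λ = λ' - Δλ
λ = 39.6859 - 3.9859
λ = 35.7000 pm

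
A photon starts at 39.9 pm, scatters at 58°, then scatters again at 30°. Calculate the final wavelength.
41.3656 pm

Apply Compton shift twice:

First scattering at θ₁ = 58°:
Δλ₁ = λ_C(1 - cos(58°))
Δλ₁ = 2.4263 × 0.4701
Δλ₁ = 1.1406 pm

After first scattering:
λ₁ = 39.9 + 1.1406 = 41.0406 pm

Second scattering at θ₂ = 30°:
Δλ₂ = λ_C(1 - cos(30°))
Δλ₂ = 2.4263 × 0.1340
Δλ₂ = 0.3251 pm

Final wavelength:
λ₂ = 41.0406 + 0.3251 = 41.3656 pm

Total shift: Δλ_total = 1.1406 + 0.3251 = 1.4656 pm

(Intermediate values are shown rounded; full precision is carried through to the final answer.)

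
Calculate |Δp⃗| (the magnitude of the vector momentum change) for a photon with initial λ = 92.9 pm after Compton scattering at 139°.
1.3069e-23 kg·m/s

Photon momentum magnitude is p = h/λ.

Initial momentum:
p₀ = h/λ = 6.6261e-34/9.2900e-11 = 7.1325e-24 kg·m/s

After scattering:
λ' = λ + Δλ = 92.9 + 4.2575 = 97.1575 pm
p' = h/λ' = 6.6261e-34/9.7157e-11 = 6.8199e-24 kg·m/s

Momentum is a vector; the scattered photon's direction makes angle θ = 139° with the incident direction. The magnitude of the vector change Δp⃗ = p⃗₀ − p⃗' is found from the law of cosines:
|Δp⃗|² = p₀² + p'² − 2p₀p'cos θ
|Δp⃗|² = (7.1325e-24)² + (6.8199e-24)² − 2·7.1325e-24·6.8199e-24·cos(139°)
|Δp⃗| = 1.3069e-23 kg·m/s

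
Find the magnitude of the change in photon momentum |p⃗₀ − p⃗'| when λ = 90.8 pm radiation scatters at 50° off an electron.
6.1392e-24 kg·m/s

Photon momentum magnitude is p = h/λ.

Initial momentum:
p₀ = h/λ = 6.6261e-34/9.0800e-11 = 7.2974e-24 kg·m/s

After scattering:
λ' = λ + Δλ = 90.8 + 0.8667 = 91.6667 pm
p' = h/λ' = 6.6261e-34/9.1667e-11 = 7.2284e-24 kg·m/s

Momentum is a vector; the scattered photon's direction makes angle θ = 50° with the incident direction. The magnitude of the vector change Δp⃗ = p⃗₀ − p⃗' is found from the law of cosines:
|Δp⃗|² = p₀² + p'² − 2p₀p'cos θ
|Δp⃗|² = (7.2974e-24)² + (7.2284e-24)² − 2·7.2974e-24·7.2284e-24·cos(50°)
|Δp⃗| = 6.1392e-24 kg·m/s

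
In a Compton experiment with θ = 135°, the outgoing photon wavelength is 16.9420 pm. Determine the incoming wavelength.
12.8000 pm

From λ' = λ + Δλ, we have λ = λ' - Δλ

First calculate the Compton shift:
Δλ = λ_C(1 - cos θ)
Δλ = 2.4263 × (1 - cos(135°))
Δλ = 2.4263 × 1.7071
Δλ = 4.1420 pm

Initial wavelength:
λ = λ' - Δλ
λ = 16.9420 - 4.1420
λ = 12.8000 pm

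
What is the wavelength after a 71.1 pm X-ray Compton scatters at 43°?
71.7518 pm

Using the Compton scattering formula:
λ' = λ + Δλ = λ + λ_C(1 - cos θ)

Given:
- Initial wavelength λ = 71.1 pm
- Scattering angle θ = 43°
- Compton wavelength λ_C ≈ 2.4263 pm

Calculate the shift:
Δλ = 2.4263 × (1 - cos(43°))
Δλ = 2.4263 × 0.2686
Δλ = 0.6518 pm

Final wavelength:
λ' = 71.1 + 0.6518 = 71.7518 pm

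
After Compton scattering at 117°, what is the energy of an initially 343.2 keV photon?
173.6370 keV

First convert energy to wavelength:
λ = hc/E, with hc ≈ 1239.842 keV·pm (i.e. 1239.842 eV·nm)

For E = 343.2 keV = 343200 eV:
λ = 1239.842 keV·pm / 343.2 keV
λ = 3.6126 pm

Calculate the Compton shift:
Δλ = λ_C(1 - cos(117°)) = 2.4263 × 1.4540
Δλ = 3.5278 pm

Final wavelength:
λ' = 3.6126 + 3.5278 = 7.1404 pm

Final energy:
E' = hc/λ' = 1239.842 / 7.1404 = 173.6370 keV

(Intermediate values are shown rounded; full precision is carried through to the final answer.)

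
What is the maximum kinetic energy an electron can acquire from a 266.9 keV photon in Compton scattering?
136.3623 keV

Maximum energy transfer occurs at θ = 180° (backscattering).

Initial photon: E₀ = 266.9 keV → λ₀ = 4.6453 pm

Maximum Compton shift (at 180°):
Δλ_max = 2λ_C = 2 × 2.4263 = 4.8526 pm

Final wavelength:
λ' = 4.6453 + 4.8526 = 9.4980 pm

Minimum photon energy (maximum energy to electron):
E'_min = hc/λ' = 130.5377 keV

Maximum electron kinetic energy:
K_max = E₀ - E'_min = 266.9000 - 130.5377 = 136.3623 keV

(Intermediate values are shown rounded; full precision is carried through to the final answer.)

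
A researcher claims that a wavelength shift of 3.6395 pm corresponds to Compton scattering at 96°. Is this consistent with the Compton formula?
No, inconsistent

Calculate the expected shift for θ = 96°:

Δλ_expected = λ_C(1 - cos(96°))
Δλ_expected = 2.4263 × (1 - cos(96°))
Δλ_expected = 2.4263 × 1.1045
Δλ_expected = 2.6799 pm

Given shift: 3.6395 pm
Expected shift: 2.6799 pm
Difference: 0.9595 pm

The values do not match. The given shift corresponds to θ ≈ 120.0°, not 96°.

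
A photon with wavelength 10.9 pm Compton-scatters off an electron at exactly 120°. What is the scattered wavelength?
14.5395 pm

Using the Compton formula: λ' = λ + λ_C(1 − cos θ)

For θ = 120°, cos θ = -1/2 (exact) = -0.5000, so:
1 − cos 120° = 1 − (-1/2) = 1.5000

Δλ = λ_C × 1.5000 = 2.4263 × 1.5000 = 3.6395 pm

λ' = 10.9 + 3.6395 = 14.5395 pm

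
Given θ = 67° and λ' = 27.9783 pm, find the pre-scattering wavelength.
26.5000 pm

From λ' = λ + Δλ, we have λ = λ' - Δλ

First calculate the Compton shift:
Δλ = λ_C(1 - cos θ)
Δλ = 2.4263 × (1 - cos(67°))
Δλ = 2.4263 × 0.6093
Δλ = 1.4783 pm

Initial wavelength:
λ = λ' - Δλ
λ = 27.9783 - 1.4783
λ = 26.5000 pm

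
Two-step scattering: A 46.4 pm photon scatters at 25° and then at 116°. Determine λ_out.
50.1173 pm

Apply Compton shift twice:

First scattering at θ₁ = 25°:
Δλ₁ = λ_C(1 - cos(25°))
Δλ₁ = 2.4263 × 0.0937
Δλ₁ = 0.2273 pm

After first scattering:
λ₁ = 46.4 + 0.2273 = 46.6273 pm

Second scattering at θ₂ = 116°:
Δλ₂ = λ_C(1 - cos(116°))
Δλ₂ = 2.4263 × 1.4384
Δλ₂ = 3.4899 pm

Final wavelength:
λ₂ = 46.6273 + 3.4899 = 50.1173 pm

Total shift: Δλ_total = 0.2273 + 3.4899 = 3.7173 pm

(Intermediate values are shown rounded; full precision is carried through to the final answer.)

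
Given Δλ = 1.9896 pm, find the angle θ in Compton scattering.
79.63°

From the Compton formula Δλ = λ_C(1 - cos θ), we can solve for θ:

cos θ = 1 - Δλ/λ_C

Given:
- Δλ = 1.9896 pm
- λ_C = h/(m_e·c) ≈ 2.42631024 pm

cos θ = 1 - 1.9896/2.42631024
cos θ = 1 - 0.820011
cos θ = 0.179989

θ = arccos(0.179989)
θ = 79.63°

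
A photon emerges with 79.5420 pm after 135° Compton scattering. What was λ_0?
75.4000 pm

From λ' = λ + Δλ, we have λ = λ' - Δλ

First calculate the Compton shift:
Δλ = λ_C(1 - cos θ)
Δλ = 2.4263 × (1 - cos(135°))
Δλ = 2.4263 × 1.7071
Δλ = 4.1420 pm

Initial wavelength:
λ = λ' - Δλ
λ = 79.5420 - 4.1420
λ = 75.4000 pm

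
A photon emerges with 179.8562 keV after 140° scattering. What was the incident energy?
475.2999 keV

Convert final energy to wavelength (hc ≈ 1239.842 keV·pm):
λ' = hc/E' = 1239.842 / 179.8562 = 6.8935 pm

Calculate the Compton shift:
Δλ = λ_C(1 - cos(140°))
Δλ = 2.4263 × (1 - cos(140°))
Δλ = 4.2850 pm

Initial wavelength:
λ = λ' - Δλ = 6.8935 - 4.2850 = 2.6085 pm

Initial energy:
E = hc/λ = 1239.842 / 2.6085 = 475.2999 keV

(Intermediate values are shown rounded; full precision is carried through to the final answer.)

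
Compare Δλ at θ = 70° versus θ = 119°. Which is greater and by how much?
119° produces the larger shift by a factor of 2.257

Calculate both shifts using Δλ = λ_C(1 - cos θ):

For θ₁ = 70°:
Δλ₁ = 2.4263 × (1 - cos(70°))
Δλ₁ = 2.4263 × 0.6580
Δλ₁ = 1.5965 pm

For θ₂ = 119°:
Δλ₂ = 2.4263 × (1 - cos(119°))
Δλ₂ = 2.4263 × 1.4848
Δλ₂ = 3.6026 pm

The 119° angle produces the larger shift.
Ratio: 3.6026/1.5965 = 2.257

(Intermediate values are shown rounded; full precision is carried through to the final answer.)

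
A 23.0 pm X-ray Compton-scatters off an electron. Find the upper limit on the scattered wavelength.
27.8526 pm (at θ = 180°)

The Compton shift is Δλ = λ_C(1 − cos θ).

Since cos θ ranges from −1 to 1, the factor (1 − cos θ) ranges from 0 to 2; the maximum shift occurs at θ = 180° (backscattering):
Δλ_max = 2λ_C = 2 × 2.4263 pm = 4.8526 pm

Maximum scattered wavelength:
λ'_max = λ₀ + Δλ_max = 23.0 + 4.8526 = 27.8526 pm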